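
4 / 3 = 1.33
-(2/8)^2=-1/16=-0.06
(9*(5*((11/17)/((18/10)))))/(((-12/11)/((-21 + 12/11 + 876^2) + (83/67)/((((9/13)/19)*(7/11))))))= -4899343800725/430542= -11379479.36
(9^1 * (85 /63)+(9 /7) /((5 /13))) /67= 542 /2345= 0.23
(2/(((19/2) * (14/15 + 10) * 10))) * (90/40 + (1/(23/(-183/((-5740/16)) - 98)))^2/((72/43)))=509021915711/20366114147400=0.02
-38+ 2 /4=-37.50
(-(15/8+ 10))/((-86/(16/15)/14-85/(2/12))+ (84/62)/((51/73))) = 700910/30327691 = 0.02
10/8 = 5/4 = 1.25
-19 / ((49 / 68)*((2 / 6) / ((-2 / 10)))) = 3876 / 245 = 15.82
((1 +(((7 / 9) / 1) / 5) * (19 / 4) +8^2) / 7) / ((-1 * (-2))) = 4.70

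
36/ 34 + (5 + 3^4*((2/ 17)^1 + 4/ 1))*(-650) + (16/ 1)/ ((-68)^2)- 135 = -63631458/ 289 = -220178.06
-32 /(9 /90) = -320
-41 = -41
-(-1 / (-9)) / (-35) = 1 / 315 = 0.00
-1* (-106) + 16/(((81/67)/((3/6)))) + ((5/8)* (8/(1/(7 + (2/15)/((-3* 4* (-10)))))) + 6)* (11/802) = 147047599/1299240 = 113.18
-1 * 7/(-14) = 1/2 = 0.50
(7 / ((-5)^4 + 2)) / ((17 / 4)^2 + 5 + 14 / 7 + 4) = 112 / 291555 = 0.00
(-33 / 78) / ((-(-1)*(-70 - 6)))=11 / 1976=0.01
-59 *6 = -354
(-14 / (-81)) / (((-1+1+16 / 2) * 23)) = 7 / 7452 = 0.00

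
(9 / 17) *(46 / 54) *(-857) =-19711 / 51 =-386.49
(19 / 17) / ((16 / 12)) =57 / 68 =0.84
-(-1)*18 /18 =1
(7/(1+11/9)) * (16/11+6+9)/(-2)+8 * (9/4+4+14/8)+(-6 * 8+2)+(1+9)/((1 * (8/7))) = 367/440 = 0.83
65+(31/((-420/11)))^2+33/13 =156390853/2293200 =68.20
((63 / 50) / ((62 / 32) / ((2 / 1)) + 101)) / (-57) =-0.00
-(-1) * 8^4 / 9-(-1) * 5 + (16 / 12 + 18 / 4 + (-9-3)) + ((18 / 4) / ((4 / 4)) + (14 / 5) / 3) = 20672 / 45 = 459.38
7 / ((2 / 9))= 63 / 2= 31.50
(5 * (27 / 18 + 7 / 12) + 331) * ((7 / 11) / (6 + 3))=28679 / 1188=24.14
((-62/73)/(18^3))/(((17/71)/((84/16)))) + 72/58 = 173253485/139925232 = 1.24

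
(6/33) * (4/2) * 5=20/11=1.82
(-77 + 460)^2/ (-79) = -146689/ 79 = -1856.82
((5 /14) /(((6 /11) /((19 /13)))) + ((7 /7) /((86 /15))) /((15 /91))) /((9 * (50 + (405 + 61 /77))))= 1040831 /2118815712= 0.00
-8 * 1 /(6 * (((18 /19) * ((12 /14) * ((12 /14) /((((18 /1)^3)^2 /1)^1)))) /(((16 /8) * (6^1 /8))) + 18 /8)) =-48866328 /82461929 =-0.59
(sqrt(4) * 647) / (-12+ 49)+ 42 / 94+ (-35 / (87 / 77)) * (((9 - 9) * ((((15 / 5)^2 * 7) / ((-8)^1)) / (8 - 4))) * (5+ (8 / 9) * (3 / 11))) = 61595 / 1739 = 35.42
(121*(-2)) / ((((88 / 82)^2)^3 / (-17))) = 2693.09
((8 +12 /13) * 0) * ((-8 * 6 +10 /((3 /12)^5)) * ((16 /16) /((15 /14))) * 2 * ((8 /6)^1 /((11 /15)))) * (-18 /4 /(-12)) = 0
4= 4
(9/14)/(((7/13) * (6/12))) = 117/49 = 2.39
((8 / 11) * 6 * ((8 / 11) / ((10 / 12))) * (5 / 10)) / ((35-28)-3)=288 / 605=0.48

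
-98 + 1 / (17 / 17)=-97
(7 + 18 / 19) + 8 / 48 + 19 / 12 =9.70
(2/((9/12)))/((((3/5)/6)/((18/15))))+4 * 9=68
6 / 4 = 3 / 2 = 1.50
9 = 9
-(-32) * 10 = 320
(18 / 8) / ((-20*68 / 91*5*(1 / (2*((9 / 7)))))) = -1053 / 13600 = -0.08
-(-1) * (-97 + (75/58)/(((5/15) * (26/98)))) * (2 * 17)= -2800.85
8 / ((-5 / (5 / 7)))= -8 / 7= -1.14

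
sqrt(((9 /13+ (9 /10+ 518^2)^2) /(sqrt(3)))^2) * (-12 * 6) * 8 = -23943289046799.73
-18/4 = -9/2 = -4.50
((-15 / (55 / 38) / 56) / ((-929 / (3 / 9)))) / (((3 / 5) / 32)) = 760 / 214599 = 0.00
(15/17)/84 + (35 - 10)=11905/476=25.01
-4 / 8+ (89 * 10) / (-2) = -891 / 2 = -445.50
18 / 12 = 1.50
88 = 88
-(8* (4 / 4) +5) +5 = -8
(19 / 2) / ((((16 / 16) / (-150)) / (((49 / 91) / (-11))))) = 9975 / 143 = 69.76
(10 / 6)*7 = 35 / 3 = 11.67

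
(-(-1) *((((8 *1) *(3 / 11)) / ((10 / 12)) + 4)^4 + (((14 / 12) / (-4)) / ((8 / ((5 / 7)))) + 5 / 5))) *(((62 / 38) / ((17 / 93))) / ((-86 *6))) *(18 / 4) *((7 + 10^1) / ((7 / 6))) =-1535109940231137 / 705110560000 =-2177.12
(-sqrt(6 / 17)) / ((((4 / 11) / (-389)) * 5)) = 4279 * sqrt(102) / 340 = 127.11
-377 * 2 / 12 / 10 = -377 / 60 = -6.28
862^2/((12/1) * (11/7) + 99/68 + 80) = 7407.25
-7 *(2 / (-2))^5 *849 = 5943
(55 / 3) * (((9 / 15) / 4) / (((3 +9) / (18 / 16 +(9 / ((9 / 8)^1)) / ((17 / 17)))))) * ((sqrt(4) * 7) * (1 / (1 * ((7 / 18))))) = 2409 / 32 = 75.28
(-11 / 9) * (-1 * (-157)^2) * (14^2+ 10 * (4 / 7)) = 382848268 / 63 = 6076956.63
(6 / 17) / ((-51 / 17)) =-2 / 17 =-0.12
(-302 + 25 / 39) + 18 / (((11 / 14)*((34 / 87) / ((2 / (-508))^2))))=-70896773479 / 235257594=-301.36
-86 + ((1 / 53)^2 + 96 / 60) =-1185393 / 14045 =-84.40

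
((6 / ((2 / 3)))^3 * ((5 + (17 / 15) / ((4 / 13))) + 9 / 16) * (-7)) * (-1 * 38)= 71715861 / 40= 1792896.52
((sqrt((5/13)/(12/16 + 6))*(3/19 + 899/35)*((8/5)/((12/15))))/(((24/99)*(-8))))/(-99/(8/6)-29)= 7271*sqrt(195)/1647870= 0.06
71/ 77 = 0.92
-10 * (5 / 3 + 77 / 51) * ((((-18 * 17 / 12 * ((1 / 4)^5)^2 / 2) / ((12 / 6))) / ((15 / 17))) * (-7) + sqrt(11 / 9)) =-180 * sqrt(11) / 17 - 3213 / 2097152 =-35.12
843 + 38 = 881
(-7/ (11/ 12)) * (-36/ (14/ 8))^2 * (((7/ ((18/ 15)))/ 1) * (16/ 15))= -221184/ 11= -20107.64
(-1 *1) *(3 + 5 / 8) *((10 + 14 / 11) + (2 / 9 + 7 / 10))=-350117 / 7920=-44.21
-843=-843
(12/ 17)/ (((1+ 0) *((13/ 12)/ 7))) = 1008/ 221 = 4.56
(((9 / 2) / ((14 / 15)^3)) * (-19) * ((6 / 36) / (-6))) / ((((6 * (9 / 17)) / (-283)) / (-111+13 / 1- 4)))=582732375 / 21952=26545.75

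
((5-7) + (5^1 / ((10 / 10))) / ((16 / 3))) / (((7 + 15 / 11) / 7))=-1309 / 1472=-0.89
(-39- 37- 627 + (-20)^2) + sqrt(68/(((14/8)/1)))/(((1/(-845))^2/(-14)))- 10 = -5712200*sqrt(119)- 313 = -62313058.34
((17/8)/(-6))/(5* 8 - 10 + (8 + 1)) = -17/1872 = -0.01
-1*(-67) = 67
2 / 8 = 1 / 4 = 0.25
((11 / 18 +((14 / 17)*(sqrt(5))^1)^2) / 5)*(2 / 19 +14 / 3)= 166552 / 43605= 3.82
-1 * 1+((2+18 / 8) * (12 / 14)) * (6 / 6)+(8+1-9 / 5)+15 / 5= 899 / 70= 12.84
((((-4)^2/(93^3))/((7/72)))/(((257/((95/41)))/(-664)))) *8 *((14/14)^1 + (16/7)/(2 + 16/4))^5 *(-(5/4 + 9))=331223879403520/656650037252727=0.50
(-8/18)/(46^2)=-1/4761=-0.00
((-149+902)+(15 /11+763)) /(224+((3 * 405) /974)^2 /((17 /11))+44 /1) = 269183968972 /47722469641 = 5.64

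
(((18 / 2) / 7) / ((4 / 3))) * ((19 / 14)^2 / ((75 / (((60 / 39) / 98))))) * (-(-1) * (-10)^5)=-8122500 / 218491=-37.18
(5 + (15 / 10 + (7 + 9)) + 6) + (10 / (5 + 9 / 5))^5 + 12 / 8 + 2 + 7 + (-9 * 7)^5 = -1409117907494303 / 1419857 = -992436497.12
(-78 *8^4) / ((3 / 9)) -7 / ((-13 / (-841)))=-12465919 / 13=-958916.85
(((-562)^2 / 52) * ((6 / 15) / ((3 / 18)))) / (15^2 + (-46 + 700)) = 315844 / 19045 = 16.58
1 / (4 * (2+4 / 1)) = 1 / 24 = 0.04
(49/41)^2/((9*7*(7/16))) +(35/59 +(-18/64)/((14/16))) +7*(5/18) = 56685799/24993108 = 2.27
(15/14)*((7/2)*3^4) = 1215/4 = 303.75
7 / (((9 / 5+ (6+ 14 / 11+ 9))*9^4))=55 / 931662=0.00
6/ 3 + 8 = 10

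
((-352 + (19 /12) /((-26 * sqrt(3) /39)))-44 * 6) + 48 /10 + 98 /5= -2958 /5-19 * sqrt(3) /24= -592.97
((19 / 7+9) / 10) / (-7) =-41 / 245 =-0.17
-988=-988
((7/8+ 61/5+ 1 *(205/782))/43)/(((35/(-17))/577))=-86.93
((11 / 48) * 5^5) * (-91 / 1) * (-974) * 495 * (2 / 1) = 251360484375 / 4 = 62840121093.75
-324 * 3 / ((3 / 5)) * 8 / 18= -720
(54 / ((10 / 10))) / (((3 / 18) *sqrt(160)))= 81 *sqrt(10) / 10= 25.61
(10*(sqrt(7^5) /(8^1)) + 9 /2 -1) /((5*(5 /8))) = 28 /25 + 98*sqrt(7) /5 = 52.98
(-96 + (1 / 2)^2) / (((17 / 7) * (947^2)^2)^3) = -131369 / 10223662481870972692452532548921788076932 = -0.00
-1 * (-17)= 17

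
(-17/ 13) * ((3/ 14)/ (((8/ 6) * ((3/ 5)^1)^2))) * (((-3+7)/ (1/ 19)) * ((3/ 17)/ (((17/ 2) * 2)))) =-1425/ 3094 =-0.46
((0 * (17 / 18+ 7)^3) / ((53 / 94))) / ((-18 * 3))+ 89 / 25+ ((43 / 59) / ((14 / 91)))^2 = 9051261 / 348100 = 26.00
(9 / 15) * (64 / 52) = 48 / 65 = 0.74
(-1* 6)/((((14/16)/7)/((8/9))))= -128/3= -42.67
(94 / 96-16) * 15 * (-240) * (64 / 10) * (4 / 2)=692160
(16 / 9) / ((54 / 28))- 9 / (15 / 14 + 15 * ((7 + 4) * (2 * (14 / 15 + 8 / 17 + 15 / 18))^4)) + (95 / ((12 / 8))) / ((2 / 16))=32194986375548793386 / 63427355903162817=507.59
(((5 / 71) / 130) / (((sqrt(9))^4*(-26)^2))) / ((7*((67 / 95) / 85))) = 8075 / 47406321144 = 0.00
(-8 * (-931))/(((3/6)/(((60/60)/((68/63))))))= 234612/17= 13800.71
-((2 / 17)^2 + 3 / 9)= -0.35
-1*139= -139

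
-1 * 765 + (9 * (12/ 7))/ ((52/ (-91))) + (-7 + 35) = -764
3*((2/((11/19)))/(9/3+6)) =38/33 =1.15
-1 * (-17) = 17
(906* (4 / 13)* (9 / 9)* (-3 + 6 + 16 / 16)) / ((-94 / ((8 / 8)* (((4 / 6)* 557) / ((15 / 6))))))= -5382848 / 3055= -1761.98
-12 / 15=-4 / 5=-0.80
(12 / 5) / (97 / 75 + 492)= 180 / 36997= 0.00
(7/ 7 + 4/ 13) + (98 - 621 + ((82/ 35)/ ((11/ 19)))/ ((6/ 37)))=-7458511/ 15015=-496.74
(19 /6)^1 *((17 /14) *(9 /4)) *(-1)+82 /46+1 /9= -6.76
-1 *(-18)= 18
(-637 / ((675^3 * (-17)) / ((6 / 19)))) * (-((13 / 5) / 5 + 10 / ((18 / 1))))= -308308 / 7450323046875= -0.00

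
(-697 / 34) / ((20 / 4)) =-41 / 10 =-4.10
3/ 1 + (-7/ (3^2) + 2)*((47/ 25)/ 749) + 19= 3708067/ 168525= 22.00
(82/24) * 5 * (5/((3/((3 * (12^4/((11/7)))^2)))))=1799652556800/121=14873161626.45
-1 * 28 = -28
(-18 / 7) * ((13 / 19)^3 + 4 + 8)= -1521090 / 48013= -31.68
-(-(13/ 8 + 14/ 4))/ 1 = 41/ 8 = 5.12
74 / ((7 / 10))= 740 / 7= 105.71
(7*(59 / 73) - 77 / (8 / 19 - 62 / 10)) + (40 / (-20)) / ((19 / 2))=14293600 / 761463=18.77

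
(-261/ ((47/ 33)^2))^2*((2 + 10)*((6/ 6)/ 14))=484716746646/ 34157767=14190.53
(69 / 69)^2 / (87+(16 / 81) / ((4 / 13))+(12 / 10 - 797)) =-405 / 286804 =-0.00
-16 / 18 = -8 / 9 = -0.89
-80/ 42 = -1.90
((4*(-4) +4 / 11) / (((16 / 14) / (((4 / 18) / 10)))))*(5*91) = -27391 / 198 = -138.34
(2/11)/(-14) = -1/77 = -0.01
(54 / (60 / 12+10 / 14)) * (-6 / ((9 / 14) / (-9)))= 3969 / 5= 793.80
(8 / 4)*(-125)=-250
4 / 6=2 / 3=0.67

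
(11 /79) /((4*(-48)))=-0.00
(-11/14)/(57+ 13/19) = -209/15344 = -0.01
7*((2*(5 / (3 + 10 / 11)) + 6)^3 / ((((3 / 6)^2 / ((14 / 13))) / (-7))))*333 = -45537773912064 / 1033591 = -44057827.43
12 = 12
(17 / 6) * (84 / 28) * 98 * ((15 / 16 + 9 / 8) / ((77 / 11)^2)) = 561 / 16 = 35.06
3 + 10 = 13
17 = 17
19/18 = 1.06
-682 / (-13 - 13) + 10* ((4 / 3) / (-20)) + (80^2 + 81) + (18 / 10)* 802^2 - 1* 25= 227028509 / 195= 1164248.76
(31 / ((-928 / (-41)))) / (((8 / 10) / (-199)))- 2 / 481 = -608301669 / 1785472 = -340.70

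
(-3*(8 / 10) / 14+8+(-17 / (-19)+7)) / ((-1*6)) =-5228 / 1995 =-2.62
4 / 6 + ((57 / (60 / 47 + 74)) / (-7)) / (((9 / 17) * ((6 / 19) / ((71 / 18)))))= -15129713 / 8024184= -1.89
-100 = -100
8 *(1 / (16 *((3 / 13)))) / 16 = 13 / 96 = 0.14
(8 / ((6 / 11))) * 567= 8316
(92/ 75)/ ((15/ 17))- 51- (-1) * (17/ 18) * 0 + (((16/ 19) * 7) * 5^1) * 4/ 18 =-306803/ 7125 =-43.06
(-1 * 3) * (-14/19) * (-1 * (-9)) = 378/19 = 19.89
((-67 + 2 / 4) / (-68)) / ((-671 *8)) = -133 / 730048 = -0.00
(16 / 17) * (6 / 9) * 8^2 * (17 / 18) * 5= 5120 / 27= 189.63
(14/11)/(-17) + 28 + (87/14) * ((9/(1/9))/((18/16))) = 622238/1309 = 475.35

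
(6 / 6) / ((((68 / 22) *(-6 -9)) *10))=-11 / 5100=-0.00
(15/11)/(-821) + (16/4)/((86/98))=1769431/388333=4.56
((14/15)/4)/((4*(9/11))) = 77/1080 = 0.07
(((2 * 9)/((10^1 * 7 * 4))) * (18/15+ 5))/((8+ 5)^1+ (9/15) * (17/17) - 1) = 31/980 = 0.03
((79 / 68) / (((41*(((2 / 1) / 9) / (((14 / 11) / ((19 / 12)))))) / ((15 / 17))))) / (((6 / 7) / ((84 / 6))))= 3658095 / 2476441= 1.48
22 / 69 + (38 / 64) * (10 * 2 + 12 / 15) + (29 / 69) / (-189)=3303707 / 260820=12.67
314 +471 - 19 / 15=11756 / 15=783.73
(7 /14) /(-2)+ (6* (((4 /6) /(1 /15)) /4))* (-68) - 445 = -5861 /4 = -1465.25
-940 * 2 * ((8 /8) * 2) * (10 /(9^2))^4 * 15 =-188000000 /14348907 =-13.10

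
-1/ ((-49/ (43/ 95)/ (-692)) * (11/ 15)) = -89268/ 10241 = -8.72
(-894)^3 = -714516984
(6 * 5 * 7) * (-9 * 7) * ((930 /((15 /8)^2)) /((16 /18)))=-3937248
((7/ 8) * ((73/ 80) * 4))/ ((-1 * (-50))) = 511/ 8000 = 0.06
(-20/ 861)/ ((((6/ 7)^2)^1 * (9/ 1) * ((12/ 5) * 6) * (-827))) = 175/ 593236872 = 0.00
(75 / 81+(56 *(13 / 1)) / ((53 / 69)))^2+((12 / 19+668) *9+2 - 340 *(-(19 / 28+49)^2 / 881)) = 6093594084407021603 / 6718384390284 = 907002.89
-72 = -72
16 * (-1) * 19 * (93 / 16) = -1767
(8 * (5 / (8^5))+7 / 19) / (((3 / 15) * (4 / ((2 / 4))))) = 143835 / 622592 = 0.23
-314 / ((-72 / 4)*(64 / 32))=157 / 18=8.72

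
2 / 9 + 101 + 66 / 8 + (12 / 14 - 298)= -47293 / 252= -187.67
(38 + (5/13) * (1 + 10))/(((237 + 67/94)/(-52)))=-206424/22345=-9.24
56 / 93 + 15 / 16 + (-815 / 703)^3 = -0.02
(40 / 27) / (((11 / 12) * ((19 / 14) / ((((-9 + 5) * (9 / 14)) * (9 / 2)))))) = -2880 / 209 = -13.78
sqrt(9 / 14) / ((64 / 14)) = 0.18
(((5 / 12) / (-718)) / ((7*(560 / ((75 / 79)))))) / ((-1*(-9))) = -25 / 1600921728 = -0.00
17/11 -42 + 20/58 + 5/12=-39.69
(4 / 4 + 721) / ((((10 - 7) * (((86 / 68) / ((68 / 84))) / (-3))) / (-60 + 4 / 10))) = 124360168 / 4515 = 27543.78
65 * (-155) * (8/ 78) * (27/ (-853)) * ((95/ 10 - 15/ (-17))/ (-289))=-4924350/ 4190789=-1.18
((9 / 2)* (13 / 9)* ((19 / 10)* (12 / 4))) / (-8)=-741 / 160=-4.63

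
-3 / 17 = -0.18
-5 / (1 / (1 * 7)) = -35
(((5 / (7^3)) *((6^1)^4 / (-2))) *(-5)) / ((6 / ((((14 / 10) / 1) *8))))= 4320 / 49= 88.16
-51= -51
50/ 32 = 25/ 16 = 1.56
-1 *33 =-33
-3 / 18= -1 / 6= -0.17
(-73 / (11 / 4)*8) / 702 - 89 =-344797 / 3861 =-89.30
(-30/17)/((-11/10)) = 300/187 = 1.60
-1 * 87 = -87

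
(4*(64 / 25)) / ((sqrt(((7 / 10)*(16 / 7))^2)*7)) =32 / 35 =0.91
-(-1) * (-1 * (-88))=88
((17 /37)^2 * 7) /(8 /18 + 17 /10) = 182070 /264217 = 0.69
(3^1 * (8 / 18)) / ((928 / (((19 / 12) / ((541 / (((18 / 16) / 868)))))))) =0.00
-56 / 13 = -4.31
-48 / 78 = -8 / 13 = -0.62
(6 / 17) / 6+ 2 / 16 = 25 / 136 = 0.18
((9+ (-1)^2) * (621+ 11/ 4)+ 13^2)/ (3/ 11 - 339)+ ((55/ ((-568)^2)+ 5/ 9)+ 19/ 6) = -3043520005/ 200349504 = -15.19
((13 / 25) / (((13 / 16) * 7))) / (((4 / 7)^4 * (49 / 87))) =609 / 400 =1.52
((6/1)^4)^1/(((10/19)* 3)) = 4104/5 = 820.80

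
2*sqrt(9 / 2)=3*sqrt(2)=4.24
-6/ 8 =-3/ 4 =-0.75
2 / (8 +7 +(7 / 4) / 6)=48 / 367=0.13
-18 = -18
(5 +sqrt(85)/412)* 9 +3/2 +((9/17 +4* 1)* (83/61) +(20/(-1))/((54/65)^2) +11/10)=9* sqrt(85)/412 +93683644/3779865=24.99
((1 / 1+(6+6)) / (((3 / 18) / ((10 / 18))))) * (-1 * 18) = -780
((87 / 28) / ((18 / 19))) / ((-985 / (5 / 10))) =-551 / 330960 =-0.00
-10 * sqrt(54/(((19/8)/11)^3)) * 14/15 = -9856 * sqrt(627)/361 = -683.64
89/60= 1.48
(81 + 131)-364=-152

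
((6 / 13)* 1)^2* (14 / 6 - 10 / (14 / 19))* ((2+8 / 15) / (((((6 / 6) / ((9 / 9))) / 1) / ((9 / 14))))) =-161424 / 41405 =-3.90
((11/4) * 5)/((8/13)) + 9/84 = 5029/224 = 22.45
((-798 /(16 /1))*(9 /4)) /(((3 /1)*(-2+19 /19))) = 1197 /32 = 37.41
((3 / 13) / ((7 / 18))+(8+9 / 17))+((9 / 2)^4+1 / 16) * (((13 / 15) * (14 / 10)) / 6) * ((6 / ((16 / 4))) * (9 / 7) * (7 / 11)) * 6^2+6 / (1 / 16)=3769.40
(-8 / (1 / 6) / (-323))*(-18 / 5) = -864 / 1615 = -0.53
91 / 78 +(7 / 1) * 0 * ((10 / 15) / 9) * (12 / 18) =1.17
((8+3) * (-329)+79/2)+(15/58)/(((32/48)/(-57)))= -3601.61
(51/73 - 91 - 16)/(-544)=485/2482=0.20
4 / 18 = 2 / 9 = 0.22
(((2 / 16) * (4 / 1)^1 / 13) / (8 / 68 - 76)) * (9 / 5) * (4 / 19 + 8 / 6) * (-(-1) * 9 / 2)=-1683 / 265525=-0.01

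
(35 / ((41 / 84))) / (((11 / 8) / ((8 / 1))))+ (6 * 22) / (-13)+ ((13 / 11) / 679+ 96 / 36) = 409.72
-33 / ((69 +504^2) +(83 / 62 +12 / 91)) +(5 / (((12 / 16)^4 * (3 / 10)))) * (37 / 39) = 678930294126478 / 13585808951559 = 49.97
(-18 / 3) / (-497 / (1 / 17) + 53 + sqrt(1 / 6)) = 6*sqrt(6) / 422956895 + 302256 / 422956895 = 0.00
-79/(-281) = 79/281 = 0.28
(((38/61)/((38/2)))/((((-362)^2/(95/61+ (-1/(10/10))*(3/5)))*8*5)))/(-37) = -73/451043619700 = -0.00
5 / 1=5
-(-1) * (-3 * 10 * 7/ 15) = -14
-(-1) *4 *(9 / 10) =18 / 5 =3.60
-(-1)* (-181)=-181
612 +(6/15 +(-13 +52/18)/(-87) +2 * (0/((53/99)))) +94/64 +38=81680677/125280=651.98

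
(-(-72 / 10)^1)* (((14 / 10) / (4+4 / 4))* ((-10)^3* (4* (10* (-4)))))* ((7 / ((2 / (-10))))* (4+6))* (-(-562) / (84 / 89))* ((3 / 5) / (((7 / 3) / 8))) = -138289766400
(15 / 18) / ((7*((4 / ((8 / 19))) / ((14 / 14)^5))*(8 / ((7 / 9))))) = 5 / 4104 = 0.00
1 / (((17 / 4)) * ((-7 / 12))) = -48 / 119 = -0.40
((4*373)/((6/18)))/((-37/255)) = -1141380/37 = -30848.11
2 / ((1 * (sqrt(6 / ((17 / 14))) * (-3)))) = -sqrt(357) / 63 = -0.30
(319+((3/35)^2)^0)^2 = 102400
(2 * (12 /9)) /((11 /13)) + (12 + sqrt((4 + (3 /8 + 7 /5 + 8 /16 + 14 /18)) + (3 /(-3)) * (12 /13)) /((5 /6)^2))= 3 * sqrt(3729310) /1625 + 500 /33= 18.72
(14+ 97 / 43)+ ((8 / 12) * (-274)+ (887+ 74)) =102502 / 129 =794.59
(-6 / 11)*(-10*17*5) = 5100 / 11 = 463.64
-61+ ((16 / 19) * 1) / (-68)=-19707 / 323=-61.01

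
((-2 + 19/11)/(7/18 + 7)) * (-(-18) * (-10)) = 9720/1463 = 6.64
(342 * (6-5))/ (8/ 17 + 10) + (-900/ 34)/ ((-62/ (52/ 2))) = 2052639/ 46903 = 43.76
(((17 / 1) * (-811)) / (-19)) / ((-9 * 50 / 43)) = -592841 / 8550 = -69.34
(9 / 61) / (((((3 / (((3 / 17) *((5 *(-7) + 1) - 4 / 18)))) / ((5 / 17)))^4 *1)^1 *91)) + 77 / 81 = 3834324024024109 / 4032664449369777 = 0.95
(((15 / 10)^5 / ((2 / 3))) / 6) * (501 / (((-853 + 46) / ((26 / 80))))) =-527553 / 1377280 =-0.38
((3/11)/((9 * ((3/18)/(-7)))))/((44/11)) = -0.32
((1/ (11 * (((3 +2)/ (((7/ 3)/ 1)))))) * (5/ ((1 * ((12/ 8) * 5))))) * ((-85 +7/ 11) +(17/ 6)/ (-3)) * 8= -945896/ 49005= -19.30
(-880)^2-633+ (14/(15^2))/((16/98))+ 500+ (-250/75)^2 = 696850643/900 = 774278.49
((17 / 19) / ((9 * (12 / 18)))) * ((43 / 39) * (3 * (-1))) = -731 / 1482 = -0.49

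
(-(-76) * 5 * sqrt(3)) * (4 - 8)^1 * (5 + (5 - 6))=-6080 * sqrt(3)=-10530.87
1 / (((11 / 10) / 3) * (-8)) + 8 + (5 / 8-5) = 289 / 88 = 3.28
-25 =-25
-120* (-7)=840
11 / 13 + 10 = 141 / 13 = 10.85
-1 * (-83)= 83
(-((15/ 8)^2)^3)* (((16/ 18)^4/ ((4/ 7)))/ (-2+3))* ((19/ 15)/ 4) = -415625/ 27648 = -15.03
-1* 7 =-7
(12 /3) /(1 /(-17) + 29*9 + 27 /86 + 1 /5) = 29240 /1911237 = 0.02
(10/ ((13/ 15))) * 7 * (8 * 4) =33600/ 13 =2584.62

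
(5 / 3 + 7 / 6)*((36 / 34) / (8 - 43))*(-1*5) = 3 / 7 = 0.43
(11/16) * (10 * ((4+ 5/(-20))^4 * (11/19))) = 30628125/38912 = 787.11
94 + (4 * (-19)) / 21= 1898 / 21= 90.38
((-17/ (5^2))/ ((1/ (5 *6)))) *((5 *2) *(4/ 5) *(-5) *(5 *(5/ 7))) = 20400/ 7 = 2914.29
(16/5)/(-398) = -8/995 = -0.01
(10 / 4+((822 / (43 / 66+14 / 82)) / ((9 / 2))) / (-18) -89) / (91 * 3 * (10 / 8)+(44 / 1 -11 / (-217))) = -1718041514 / 6697181025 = -0.26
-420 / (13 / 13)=-420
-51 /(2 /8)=-204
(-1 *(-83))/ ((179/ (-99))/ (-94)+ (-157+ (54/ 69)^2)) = -0.53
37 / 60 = 0.62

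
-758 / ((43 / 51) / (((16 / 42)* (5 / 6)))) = -257720 / 903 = -285.40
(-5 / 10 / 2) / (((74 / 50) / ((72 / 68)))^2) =-0.13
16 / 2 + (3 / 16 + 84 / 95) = 13789 / 1520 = 9.07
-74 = -74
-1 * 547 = -547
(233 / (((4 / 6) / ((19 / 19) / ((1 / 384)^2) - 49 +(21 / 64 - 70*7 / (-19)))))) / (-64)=-125315791029 / 155648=-805123.04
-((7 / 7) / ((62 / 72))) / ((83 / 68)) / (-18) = 0.05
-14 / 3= -4.67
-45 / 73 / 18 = -5 / 146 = -0.03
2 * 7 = 14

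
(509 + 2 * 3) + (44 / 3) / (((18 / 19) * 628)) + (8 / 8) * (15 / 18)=2186722 / 4239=515.86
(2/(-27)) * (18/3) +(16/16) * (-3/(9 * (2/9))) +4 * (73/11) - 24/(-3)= 6455/198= 32.60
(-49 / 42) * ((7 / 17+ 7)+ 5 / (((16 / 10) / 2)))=-15.94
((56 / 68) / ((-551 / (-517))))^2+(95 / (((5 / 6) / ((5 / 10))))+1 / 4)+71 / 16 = 87438278347 / 1403851024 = 62.28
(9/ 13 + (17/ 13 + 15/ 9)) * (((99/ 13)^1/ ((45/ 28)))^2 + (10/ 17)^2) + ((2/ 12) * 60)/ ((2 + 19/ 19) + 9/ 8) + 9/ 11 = 3499071391/ 40293825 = 86.84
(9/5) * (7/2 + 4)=13.50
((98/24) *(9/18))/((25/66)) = 539/100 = 5.39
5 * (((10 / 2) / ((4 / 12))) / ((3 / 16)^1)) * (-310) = -124000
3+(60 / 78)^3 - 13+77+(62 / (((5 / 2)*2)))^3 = 1974.08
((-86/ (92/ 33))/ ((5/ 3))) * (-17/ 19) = 16.56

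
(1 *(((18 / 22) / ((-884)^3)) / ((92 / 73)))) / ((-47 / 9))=5913 / 32857549094656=0.00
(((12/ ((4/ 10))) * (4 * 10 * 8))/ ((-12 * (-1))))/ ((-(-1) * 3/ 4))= 3200/ 3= 1066.67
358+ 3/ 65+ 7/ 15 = 13982/ 39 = 358.51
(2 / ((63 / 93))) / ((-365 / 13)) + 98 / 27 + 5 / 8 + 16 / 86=102885599 / 23730840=4.34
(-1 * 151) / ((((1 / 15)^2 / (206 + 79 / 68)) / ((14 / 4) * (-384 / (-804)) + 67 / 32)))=-3863784825225 / 145792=-26502035.95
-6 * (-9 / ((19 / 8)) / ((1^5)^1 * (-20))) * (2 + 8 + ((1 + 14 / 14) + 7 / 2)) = -1674 / 95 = -17.62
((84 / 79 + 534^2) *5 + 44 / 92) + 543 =2591639420 / 1817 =1426328.79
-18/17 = -1.06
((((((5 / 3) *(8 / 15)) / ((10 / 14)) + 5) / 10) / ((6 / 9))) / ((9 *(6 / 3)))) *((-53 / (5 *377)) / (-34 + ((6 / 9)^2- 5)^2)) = 44679 / 404521000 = 0.00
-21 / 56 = -3 / 8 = -0.38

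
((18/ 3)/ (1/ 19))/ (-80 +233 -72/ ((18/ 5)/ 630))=-0.01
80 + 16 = 96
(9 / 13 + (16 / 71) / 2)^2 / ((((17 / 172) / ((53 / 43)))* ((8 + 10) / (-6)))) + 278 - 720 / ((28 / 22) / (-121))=20902456586458 / 304138653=68726.73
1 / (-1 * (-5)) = 1 / 5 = 0.20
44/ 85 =0.52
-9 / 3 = -3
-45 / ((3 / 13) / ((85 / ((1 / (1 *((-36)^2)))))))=-21481200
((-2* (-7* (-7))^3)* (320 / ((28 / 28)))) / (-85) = 15059072 / 17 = 885827.76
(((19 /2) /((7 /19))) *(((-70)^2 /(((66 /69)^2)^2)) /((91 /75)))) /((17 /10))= 73175.69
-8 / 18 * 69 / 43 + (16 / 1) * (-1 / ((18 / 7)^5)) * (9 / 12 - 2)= -10873183 / 20312856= -0.54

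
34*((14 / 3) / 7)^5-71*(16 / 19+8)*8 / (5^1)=-23084672 / 23085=-999.99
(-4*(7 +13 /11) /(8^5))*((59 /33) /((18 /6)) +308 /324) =-3445 /2230272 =-0.00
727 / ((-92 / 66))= -23991 / 46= -521.54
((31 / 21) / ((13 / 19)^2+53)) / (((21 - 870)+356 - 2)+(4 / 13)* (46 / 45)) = -727415 / 13033591858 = -0.00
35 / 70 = 1 / 2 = 0.50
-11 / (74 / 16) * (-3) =264 / 37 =7.14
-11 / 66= -0.17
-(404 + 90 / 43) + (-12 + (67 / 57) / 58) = -59432387 / 142158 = -418.07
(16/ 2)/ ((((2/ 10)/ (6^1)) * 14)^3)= 27000/ 343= 78.72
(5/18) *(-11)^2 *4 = 134.44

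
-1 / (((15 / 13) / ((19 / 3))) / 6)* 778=-384332 / 15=-25622.13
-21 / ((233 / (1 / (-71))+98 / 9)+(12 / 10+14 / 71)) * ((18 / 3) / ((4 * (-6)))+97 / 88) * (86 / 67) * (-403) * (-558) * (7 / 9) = 18922767625125 / 77850240094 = 243.07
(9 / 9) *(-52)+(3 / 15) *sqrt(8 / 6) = -52+2 *sqrt(3) / 15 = -51.77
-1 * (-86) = 86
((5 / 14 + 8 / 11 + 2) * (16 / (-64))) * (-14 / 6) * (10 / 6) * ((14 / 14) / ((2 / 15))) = 22.49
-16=-16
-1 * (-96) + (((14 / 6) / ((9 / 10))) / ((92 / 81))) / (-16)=70551 / 736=95.86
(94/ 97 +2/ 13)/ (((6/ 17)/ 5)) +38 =67978/ 1261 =53.91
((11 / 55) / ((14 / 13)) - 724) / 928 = -50667 / 64960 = -0.78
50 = 50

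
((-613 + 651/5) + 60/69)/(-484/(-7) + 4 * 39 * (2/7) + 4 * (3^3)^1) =-193977/89240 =-2.17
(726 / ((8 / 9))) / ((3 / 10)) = 5445 / 2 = 2722.50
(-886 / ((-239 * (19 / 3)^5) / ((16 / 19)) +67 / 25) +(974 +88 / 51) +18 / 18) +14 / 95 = 1330427073045828571 / 1361924066230755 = 976.87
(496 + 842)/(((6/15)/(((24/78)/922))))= 6690/5993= 1.12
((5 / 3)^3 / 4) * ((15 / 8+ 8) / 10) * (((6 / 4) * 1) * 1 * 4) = 6.86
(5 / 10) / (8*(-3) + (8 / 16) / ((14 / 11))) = -0.02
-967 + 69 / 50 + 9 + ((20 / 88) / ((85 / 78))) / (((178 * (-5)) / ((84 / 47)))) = -37414429031 / 39111050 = -956.62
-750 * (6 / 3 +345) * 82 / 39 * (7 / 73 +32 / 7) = -16965697500 / 6643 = -2553921.04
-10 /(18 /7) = -3.89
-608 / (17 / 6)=-3648 / 17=-214.59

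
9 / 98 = 0.09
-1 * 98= -98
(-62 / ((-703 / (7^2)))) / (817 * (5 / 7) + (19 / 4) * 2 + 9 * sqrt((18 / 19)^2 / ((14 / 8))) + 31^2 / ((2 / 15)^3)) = 73495279497584 / 6905084897364265957-440971776 * sqrt(7) / 6905084897364265957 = 0.00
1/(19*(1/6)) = 6/19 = 0.32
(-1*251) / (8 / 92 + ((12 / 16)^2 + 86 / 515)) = -47569520 / 154733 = -307.43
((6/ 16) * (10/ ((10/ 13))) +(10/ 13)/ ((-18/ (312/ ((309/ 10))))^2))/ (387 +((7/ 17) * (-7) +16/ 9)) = 598023127/ 45099113616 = 0.01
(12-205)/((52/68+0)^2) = -55777/169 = -330.04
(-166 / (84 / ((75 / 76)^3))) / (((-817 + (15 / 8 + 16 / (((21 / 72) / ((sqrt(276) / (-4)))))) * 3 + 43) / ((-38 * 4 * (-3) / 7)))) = 106291875 / 137758322 -39840000 * sqrt(69) / 482154127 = 0.09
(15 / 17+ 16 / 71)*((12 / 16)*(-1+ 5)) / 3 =1337 / 1207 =1.11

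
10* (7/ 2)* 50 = 1750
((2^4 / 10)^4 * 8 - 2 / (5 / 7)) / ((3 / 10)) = 62036 / 375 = 165.43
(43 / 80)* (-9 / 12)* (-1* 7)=903 / 320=2.82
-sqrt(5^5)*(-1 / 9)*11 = 275*sqrt(5) / 9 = 68.32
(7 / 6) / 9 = 7 / 54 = 0.13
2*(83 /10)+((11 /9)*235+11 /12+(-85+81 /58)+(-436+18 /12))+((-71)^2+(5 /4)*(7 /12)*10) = 50476639 /10440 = 4834.93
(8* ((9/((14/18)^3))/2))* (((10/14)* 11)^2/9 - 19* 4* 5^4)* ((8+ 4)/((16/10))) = -458055668250/16807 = -27253862.57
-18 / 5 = -3.60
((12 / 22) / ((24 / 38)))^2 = 361 / 484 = 0.75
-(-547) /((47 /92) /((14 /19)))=704536 /893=788.95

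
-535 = -535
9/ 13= 0.69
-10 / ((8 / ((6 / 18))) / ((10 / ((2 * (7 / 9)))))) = -75 / 28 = -2.68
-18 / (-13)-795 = -10317 / 13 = -793.62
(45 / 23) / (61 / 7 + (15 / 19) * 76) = 315 / 11063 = 0.03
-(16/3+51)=-169/3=-56.33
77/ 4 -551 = -2127/ 4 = -531.75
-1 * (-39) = 39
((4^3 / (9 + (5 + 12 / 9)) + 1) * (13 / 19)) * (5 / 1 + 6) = 17017 / 437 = 38.94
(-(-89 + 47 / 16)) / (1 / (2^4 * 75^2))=7745625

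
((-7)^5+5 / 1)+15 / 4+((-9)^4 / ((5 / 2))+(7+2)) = -283297 / 20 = -14164.85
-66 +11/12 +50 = -181/12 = -15.08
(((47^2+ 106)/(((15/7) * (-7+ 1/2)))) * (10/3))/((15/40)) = -518560/351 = -1477.38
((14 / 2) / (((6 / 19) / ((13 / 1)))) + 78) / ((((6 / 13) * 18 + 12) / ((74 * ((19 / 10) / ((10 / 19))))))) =381489277 / 79200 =4816.78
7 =7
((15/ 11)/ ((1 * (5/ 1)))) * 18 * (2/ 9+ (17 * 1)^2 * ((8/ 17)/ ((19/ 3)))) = 22260/ 209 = 106.51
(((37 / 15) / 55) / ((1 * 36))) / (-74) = -1 / 59400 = -0.00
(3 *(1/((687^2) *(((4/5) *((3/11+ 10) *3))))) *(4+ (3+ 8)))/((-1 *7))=-275/497769972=-0.00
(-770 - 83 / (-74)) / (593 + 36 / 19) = -1081043 / 836422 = -1.29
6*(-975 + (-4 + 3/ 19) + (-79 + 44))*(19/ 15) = -38526/ 5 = -7705.20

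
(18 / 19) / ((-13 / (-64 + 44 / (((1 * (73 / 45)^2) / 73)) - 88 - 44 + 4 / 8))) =-1346913 / 18031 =-74.70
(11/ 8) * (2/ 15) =0.18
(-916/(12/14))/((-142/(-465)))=-248465/71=-3499.51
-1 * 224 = -224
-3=-3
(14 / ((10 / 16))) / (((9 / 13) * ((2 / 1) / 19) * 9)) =13832 / 405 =34.15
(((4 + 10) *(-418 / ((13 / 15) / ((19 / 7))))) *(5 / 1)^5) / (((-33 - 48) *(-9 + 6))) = -248187500 / 1053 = -235695.63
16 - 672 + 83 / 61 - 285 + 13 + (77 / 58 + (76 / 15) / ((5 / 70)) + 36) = -43431343 / 53070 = -818.38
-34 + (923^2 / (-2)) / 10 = -42630.45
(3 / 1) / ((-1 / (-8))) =24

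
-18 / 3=-6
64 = 64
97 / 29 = 3.34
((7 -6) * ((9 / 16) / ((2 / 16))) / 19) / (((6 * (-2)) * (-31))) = 3 / 4712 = 0.00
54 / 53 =1.02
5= 5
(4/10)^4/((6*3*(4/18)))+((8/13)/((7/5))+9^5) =3358437239/56875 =59049.45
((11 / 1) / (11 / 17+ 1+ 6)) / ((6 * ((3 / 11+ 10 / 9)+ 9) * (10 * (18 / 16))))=2057 / 1002300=0.00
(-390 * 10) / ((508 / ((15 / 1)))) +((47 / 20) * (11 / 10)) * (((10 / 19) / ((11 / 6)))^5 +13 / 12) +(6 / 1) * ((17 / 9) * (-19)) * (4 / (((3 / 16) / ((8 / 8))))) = -4706.13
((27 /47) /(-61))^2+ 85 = 698674294 /8219689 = 85.00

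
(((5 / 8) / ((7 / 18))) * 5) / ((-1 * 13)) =-225 / 364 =-0.62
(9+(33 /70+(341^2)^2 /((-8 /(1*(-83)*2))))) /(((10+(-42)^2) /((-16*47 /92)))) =-1846126730722457 /1428070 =-1292742464.11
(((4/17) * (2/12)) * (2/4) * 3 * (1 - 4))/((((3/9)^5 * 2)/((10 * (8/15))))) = -1944/17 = -114.35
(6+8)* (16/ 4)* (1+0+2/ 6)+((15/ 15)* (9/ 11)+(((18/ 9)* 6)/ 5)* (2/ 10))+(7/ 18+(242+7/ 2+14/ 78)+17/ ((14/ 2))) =73076908/ 225225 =324.46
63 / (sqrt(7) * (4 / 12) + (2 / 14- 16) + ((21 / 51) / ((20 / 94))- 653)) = -0.09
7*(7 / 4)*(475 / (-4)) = -23275 / 16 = -1454.69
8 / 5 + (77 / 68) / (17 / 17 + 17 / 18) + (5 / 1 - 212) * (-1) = 35561 / 170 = 209.18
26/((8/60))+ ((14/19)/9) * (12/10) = 55603/285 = 195.10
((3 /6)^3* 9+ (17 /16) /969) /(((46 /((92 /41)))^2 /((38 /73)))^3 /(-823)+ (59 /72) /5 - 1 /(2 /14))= -146459894880 /83155097671756693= -0.00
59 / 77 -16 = -1173 / 77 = -15.23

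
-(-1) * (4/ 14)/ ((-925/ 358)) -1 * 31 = -31.11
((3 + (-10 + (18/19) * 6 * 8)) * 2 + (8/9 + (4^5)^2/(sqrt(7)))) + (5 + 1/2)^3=334081/1368 + 1048576 * sqrt(7)/7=396568.69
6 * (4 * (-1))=-24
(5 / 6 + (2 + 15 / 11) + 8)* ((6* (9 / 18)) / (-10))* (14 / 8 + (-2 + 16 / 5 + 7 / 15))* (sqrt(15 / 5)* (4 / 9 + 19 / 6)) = -429065* sqrt(3) / 9504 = -78.19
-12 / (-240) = 1 / 20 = 0.05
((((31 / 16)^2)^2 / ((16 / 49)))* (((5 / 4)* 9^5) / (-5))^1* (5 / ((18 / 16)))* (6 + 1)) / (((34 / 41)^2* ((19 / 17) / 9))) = -157213979273827035 / 677380096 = -232091229.43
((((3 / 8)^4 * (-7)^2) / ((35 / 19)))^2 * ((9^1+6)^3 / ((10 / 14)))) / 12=7311624327 / 67108864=108.95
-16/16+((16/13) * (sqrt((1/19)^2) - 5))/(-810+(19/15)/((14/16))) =-10405943/10484903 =-0.99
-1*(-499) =499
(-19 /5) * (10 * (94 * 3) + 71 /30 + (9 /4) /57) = -3217543 /300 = -10725.14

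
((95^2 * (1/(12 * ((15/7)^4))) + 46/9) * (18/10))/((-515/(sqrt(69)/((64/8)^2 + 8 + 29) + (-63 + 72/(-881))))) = 244767367/27222900 - 990961 * sqrt(69)/702202500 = 8.98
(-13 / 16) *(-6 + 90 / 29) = 273 / 116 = 2.35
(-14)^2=196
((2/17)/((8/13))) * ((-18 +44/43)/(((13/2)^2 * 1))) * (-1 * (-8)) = -5840/9503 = -0.61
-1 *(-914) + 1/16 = 14625/16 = 914.06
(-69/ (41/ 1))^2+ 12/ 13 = 82065/ 21853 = 3.76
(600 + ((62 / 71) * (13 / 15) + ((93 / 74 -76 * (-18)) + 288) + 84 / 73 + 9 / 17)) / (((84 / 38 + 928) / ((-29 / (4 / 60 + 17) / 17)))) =-121773916806109 / 501516917251072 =-0.24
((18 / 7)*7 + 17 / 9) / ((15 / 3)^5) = 179 / 28125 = 0.01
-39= -39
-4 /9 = -0.44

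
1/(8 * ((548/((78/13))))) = 3/2192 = 0.00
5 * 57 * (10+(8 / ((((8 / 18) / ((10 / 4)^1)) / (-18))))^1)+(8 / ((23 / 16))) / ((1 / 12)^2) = -5225568 / 23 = -227198.61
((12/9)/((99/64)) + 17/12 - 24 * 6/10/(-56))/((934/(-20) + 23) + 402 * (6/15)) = 105437/5700618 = 0.02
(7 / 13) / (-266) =-1 / 494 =-0.00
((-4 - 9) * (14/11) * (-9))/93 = 546/341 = 1.60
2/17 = 0.12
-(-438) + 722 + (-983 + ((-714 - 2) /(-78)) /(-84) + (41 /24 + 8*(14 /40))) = 5942633 /32760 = 181.40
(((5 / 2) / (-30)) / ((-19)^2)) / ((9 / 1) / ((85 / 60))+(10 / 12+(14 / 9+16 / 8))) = -51 / 2373214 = -0.00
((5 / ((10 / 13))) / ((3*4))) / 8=13 / 192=0.07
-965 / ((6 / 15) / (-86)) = 207475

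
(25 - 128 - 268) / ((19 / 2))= -742 / 19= -39.05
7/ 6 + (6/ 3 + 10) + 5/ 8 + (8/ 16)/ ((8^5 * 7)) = 18980867/ 1376256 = 13.79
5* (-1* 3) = -15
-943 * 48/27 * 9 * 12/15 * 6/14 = -181056/35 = -5173.03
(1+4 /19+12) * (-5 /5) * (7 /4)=-1757 /76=-23.12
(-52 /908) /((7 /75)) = -975 /1589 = -0.61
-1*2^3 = -8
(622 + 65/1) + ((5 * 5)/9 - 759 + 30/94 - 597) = -281677/423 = -665.90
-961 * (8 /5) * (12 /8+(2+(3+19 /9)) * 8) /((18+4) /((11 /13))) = -3453.03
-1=-1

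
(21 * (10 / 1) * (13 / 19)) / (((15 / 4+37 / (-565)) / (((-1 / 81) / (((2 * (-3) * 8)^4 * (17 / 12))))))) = -257075 / 4015582636032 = -0.00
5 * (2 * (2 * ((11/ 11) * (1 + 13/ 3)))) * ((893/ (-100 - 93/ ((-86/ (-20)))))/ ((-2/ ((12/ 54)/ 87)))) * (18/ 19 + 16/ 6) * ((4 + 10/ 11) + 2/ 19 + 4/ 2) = 19530685312/ 770286429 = 25.36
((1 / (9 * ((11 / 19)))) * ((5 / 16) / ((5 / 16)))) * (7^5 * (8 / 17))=2554664 / 1683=1517.92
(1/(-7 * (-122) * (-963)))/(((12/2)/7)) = -1/704916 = -0.00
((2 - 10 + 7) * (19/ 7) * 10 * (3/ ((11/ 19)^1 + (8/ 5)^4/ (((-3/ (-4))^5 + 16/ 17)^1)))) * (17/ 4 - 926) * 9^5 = 15115958273593546875/ 20941211438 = 721828262.82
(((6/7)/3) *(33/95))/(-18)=-11/1995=-0.01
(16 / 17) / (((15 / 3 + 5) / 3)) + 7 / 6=739 / 510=1.45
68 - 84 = -16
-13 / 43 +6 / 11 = 115 / 473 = 0.24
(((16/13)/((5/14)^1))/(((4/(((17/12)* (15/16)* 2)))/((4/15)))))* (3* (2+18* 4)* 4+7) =546.18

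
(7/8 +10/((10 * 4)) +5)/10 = 49/80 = 0.61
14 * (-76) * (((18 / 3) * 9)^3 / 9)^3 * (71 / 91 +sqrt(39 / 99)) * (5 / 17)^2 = -1444968086614732800 / 3757 - 47487214114099200 * sqrt(429) / 3179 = -694002972531425.57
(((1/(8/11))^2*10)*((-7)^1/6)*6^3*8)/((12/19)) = -241395/4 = -60348.75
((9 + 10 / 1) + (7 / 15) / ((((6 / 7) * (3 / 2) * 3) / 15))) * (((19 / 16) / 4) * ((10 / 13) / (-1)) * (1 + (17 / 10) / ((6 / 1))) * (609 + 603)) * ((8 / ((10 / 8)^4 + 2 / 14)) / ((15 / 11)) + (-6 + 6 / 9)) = 1287163493 / 56835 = 22647.37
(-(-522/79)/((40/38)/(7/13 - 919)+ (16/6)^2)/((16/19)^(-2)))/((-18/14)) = -186149376/363159445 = -0.51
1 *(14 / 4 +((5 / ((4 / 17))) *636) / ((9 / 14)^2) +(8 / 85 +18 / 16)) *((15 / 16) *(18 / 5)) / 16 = 600513043 / 87040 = 6899.28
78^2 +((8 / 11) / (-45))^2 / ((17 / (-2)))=25342445572 / 4165425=6084.00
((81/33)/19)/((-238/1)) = -27/49742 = -0.00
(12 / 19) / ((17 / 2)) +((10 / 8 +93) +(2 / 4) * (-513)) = -209531 / 1292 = -162.18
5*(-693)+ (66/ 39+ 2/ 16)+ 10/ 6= -1079993/ 312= -3461.52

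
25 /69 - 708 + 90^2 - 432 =480265 /69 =6960.36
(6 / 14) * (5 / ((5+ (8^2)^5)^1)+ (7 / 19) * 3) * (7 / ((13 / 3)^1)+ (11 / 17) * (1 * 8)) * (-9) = -16032039316344 / 553692869821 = -28.95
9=9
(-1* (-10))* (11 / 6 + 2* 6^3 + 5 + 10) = 13465 / 3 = 4488.33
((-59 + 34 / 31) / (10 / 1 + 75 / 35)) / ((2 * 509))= -2513 / 536486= -0.00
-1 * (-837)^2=-700569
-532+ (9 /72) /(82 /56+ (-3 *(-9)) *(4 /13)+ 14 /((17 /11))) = -123981053 /233050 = -531.99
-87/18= -29/6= -4.83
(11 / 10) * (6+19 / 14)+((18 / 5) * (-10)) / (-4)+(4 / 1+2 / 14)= 2973 / 140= 21.24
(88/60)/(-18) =-0.08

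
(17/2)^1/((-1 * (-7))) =17/14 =1.21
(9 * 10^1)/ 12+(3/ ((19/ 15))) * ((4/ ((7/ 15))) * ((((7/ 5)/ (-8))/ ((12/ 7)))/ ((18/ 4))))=535/ 76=7.04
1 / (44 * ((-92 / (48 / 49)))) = -3 / 12397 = -0.00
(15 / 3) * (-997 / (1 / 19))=-94715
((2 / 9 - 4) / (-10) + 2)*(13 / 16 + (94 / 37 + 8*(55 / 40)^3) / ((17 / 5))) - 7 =20384821 / 1811520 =11.25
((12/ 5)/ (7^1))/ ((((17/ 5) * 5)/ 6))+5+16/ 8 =4237/ 595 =7.12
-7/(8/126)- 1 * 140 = -1001/4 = -250.25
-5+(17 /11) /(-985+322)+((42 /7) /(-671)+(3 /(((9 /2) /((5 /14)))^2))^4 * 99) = -14880231848163995 /2969359219854027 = -5.01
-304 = -304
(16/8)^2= 4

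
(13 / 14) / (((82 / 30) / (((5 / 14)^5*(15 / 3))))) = 3046875 / 308710976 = 0.01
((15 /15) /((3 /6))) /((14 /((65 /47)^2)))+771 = 11926198 /15463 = 771.27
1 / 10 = 0.10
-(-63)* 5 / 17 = 315 / 17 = 18.53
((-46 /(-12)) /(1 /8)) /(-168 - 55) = -92 /669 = -0.14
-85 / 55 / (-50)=17 / 550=0.03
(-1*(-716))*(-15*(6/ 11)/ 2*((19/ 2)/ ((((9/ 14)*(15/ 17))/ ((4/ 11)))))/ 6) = -3237752/ 1089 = -2973.14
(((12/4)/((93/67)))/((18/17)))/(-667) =-1139/372186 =-0.00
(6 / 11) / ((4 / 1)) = 3 / 22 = 0.14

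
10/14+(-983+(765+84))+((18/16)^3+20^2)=268.14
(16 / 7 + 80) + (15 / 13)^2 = 98919 / 1183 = 83.62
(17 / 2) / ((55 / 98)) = 833 / 55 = 15.15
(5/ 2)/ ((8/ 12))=15/ 4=3.75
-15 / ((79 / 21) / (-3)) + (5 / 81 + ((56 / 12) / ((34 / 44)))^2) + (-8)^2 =208039868 / 1849311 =112.50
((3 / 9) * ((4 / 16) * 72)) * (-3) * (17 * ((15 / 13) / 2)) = -2295 / 13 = -176.54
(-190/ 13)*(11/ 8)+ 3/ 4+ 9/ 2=-193/ 13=-14.85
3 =3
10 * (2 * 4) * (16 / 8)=160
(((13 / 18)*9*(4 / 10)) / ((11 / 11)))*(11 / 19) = 143 / 95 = 1.51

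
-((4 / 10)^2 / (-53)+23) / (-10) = 30471 / 13250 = 2.30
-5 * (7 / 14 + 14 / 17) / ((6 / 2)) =-75 / 34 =-2.21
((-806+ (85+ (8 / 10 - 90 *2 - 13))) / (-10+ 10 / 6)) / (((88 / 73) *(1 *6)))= 166659 / 11000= 15.15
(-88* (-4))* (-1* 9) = -3168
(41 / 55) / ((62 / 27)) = 1107 / 3410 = 0.32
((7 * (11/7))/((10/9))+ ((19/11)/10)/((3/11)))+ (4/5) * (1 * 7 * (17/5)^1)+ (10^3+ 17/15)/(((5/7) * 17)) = 5713/51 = 112.02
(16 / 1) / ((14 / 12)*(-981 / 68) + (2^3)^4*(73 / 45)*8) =97920 / 325217699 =0.00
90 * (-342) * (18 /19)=-29160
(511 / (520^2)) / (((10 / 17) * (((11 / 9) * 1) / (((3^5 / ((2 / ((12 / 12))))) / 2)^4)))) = 272607264823383 / 7614464000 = 35801.24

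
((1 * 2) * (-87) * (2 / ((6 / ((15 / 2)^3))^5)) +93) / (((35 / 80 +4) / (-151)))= 23673300563945664933 / 1163264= 20350754913713.19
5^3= 125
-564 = -564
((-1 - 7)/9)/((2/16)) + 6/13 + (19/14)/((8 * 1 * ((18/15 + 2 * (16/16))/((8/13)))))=-173417/26208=-6.62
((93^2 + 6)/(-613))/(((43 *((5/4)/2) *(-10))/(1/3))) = 2308/131795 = 0.02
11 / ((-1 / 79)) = -869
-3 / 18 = -1 / 6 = -0.17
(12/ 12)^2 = 1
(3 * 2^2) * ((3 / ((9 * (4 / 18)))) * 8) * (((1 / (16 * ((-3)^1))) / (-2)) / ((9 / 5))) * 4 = 10 / 3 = 3.33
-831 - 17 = -848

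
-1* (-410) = 410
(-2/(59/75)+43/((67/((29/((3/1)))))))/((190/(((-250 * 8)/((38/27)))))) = -39080700/1427033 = -27.39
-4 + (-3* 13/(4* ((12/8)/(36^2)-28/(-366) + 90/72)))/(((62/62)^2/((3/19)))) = -6859540/1329487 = -5.16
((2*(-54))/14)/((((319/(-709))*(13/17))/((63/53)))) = 5857758/219791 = 26.65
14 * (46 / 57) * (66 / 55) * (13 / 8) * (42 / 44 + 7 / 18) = 14651 / 495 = 29.60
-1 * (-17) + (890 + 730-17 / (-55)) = 90052 / 55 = 1637.31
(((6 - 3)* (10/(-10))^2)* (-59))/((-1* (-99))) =-59/33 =-1.79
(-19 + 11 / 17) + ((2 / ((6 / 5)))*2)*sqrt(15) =-312 / 17 + 10*sqrt(15) / 3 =-5.44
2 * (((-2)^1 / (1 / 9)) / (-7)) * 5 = 180 / 7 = 25.71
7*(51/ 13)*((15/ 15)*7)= 192.23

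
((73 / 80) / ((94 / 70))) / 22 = 511 / 16544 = 0.03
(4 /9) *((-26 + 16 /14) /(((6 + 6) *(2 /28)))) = -116 /9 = -12.89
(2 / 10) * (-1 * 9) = -9 / 5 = -1.80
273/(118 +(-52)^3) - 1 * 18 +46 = 187307/6690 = 28.00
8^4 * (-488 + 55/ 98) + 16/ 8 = -97830814/ 49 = -1996547.22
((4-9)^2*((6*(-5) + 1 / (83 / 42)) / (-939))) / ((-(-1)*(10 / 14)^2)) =39984 / 25979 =1.54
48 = 48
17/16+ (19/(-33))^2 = 1.39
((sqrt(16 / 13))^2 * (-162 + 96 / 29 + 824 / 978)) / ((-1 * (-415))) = -7162976 / 15301299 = -0.47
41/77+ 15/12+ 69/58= 26547/8932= 2.97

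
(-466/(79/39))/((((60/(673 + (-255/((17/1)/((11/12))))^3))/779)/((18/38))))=137815886403/50560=2725788.89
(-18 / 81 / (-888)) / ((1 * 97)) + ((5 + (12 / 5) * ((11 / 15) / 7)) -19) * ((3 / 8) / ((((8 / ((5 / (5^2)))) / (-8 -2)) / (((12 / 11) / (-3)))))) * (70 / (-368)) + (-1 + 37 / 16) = 5498189437 / 3922633440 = 1.40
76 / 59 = 1.29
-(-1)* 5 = 5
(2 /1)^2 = 4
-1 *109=-109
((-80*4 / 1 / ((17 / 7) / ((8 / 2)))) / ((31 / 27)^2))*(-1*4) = 26127360 / 16337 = 1599.28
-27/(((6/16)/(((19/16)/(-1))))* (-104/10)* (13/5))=-4275/1352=-3.16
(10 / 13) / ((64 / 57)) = 285 / 416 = 0.69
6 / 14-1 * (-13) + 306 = 2236 / 7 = 319.43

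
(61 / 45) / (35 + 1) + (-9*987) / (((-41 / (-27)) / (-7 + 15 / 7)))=1887208541 / 66420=28413.26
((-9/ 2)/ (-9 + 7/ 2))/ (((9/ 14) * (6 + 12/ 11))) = 7/ 39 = 0.18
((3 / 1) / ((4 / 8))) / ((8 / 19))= 57 / 4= 14.25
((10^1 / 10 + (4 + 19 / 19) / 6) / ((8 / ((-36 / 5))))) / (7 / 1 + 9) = -33 / 320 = -0.10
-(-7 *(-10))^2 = -4900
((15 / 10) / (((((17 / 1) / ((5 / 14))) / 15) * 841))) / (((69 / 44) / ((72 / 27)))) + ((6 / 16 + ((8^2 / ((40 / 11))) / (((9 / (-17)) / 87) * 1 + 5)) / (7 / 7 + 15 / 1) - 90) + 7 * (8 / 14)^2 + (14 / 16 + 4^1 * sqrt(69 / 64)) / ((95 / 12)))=-86.48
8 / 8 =1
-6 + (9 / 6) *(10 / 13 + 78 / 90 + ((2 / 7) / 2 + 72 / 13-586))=-397681 / 455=-874.02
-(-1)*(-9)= -9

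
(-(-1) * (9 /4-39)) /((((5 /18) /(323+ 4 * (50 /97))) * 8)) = -41715513 /7760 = -5375.71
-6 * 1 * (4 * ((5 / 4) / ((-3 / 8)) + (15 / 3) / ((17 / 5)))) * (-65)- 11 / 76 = -3754587 / 1292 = -2906.03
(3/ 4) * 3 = 9/ 4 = 2.25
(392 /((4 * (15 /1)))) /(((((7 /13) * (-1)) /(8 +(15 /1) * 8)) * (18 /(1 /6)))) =-5824 /405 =-14.38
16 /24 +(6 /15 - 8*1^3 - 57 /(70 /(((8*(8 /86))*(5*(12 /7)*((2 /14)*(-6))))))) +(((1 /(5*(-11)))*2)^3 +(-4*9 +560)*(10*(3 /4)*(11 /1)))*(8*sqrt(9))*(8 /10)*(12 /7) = 52373405677638664 /36807973125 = 1422882.09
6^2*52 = 1872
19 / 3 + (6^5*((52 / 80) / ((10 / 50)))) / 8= 3165.33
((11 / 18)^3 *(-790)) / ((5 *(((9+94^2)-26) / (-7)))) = 736043 / 25716204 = 0.03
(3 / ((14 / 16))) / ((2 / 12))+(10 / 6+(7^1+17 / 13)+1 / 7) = 8378 / 273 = 30.69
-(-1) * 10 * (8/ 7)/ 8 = 10/ 7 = 1.43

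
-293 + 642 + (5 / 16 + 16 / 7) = 39379 / 112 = 351.60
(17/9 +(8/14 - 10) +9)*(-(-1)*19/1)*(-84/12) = -194.22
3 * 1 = 3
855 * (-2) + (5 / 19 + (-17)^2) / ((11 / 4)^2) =-3843354 / 2299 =-1671.75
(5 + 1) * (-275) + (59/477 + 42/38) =-14942812/9063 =-1648.77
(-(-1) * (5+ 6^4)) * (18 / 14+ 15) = 21187.71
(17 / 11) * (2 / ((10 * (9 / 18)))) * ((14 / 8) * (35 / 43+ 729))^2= 205090831673 / 203390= 1008362.42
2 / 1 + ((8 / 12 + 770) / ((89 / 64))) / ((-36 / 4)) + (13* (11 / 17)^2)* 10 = -3574628 / 694467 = -5.15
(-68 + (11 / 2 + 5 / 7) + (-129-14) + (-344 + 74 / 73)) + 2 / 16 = -2238781 / 4088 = -547.65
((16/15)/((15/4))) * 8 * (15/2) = 256/15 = 17.07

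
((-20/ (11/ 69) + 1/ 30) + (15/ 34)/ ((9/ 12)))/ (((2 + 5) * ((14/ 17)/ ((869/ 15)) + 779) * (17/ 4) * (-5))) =110649454/ 102712264725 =0.00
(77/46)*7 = 539/46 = 11.72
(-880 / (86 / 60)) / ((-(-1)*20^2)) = -66 / 43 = -1.53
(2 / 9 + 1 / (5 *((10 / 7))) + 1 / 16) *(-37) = -56573 / 3600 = -15.71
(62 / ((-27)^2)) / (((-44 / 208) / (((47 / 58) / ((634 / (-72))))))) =303056 / 8190963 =0.04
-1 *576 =-576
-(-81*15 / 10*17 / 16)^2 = -17065161 / 1024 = -16665.20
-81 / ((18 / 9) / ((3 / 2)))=-243 / 4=-60.75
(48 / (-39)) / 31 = -16 / 403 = -0.04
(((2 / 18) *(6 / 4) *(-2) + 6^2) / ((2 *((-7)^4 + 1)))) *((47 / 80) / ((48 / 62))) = 155899 / 27671040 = 0.01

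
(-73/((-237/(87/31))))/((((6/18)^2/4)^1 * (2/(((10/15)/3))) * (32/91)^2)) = 17530877/626944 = 27.96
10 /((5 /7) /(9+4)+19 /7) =65 /18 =3.61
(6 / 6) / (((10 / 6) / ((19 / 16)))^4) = 10556001 / 40960000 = 0.26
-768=-768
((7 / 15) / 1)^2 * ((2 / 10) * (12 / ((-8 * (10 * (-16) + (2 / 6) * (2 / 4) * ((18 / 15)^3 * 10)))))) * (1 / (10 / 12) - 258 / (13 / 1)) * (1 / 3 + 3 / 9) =-4949 / 957450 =-0.01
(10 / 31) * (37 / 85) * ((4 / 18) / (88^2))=37 / 9182448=0.00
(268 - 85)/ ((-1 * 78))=-61/ 26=-2.35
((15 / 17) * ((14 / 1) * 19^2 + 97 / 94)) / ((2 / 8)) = 14255190 / 799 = 17841.29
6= 6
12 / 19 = 0.63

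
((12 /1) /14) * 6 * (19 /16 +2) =16.39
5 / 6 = 0.83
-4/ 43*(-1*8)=32/ 43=0.74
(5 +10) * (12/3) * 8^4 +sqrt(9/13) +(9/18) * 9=3 * sqrt(13)/13 +491529/2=245765.33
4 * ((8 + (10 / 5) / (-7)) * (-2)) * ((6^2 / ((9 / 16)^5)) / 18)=-33554432 / 15309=-2191.81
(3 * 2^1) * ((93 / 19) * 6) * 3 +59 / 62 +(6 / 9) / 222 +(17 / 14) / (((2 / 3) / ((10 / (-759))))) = 183947997700 / 347358627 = 529.56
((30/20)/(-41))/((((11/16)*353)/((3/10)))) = -36/796015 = -0.00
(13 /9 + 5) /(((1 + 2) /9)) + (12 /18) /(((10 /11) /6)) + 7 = 461 /15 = 30.73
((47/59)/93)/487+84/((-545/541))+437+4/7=3610707080668/10194324735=354.19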